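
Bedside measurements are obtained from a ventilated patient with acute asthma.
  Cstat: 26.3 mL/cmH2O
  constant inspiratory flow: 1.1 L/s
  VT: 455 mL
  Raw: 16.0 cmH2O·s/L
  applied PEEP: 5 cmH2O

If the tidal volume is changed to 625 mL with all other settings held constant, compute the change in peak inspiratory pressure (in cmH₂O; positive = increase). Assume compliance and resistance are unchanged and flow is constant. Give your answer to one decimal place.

PIP = Vt/C + R·V̇ + PEEP (constant-flow equation of motion).
Only the elastic term changes: ΔPIP = ΔVt / C = (625 − 455) / 26.3 = 6.464 cmH2O.

6.5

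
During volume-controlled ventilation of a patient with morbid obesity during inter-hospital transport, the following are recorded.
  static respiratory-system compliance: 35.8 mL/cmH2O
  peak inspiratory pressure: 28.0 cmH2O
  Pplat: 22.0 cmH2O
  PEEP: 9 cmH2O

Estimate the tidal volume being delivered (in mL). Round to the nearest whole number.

Vt = Cstat × (Pplat − PEEP) = 35.8 × (22.0 − 9) = 35.8 × 13.0 = 465.4 mL.

465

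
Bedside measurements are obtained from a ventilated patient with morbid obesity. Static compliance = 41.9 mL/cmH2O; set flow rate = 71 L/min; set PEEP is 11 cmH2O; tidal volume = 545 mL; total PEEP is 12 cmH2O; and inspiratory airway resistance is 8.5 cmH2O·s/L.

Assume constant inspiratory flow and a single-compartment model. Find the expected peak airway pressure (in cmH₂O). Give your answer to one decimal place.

35.1

Flow: 71 L/min ÷ 60 = 1.1833 L/s.
Total PEEP = 12 cmH2O (set 11 + intrinsic 1); this is the baseline alveolar pressure.
Equation of motion (constant flow): PIP = Vt/C + R·V̇ + PEEP.
PIP = 545/41.9 + 8.5×1.1833 + 12 = 13.007 + 10.058 + 12 = 35.065 cmH2O.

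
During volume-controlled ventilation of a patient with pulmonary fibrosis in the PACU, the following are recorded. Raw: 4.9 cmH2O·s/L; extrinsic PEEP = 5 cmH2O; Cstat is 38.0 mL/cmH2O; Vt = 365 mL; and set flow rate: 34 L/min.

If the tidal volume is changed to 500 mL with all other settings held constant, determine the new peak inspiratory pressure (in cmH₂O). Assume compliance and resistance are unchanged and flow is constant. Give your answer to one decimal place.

20.9

Flow: 34 L/min ÷ 60 = 0.5667 L/s.
PIP = Vt/C + R·V̇ + PEEP (constant-flow equation of motion).
Only the elastic term changes: ΔPIP = ΔVt / C = (500 − 365) / 38.0 = 3.553 cmH2O.
Original PIP = 365/38.0 + 4.9×0.5667 + 5 = 17.382 cmH2O; new PIP = 17.382 + (3.553) = 20.935 cmH2O.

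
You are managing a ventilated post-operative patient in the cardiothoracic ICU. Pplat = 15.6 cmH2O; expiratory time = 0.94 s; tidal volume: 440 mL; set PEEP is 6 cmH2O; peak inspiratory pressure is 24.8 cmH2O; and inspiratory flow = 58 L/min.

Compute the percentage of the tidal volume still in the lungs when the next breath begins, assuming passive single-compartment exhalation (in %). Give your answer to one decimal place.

Flow: 58 L/min ÷ 60 = 0.9667 L/s.
R = (PIP − Pplat)/V̇ = (24.8 − 15.6) / 0.9667 = 9.2/0.9667 = 9.517 cmH2O·s/L.
C = Vt/(Pplat − PEEP) = 440.0 / (15.6 − 6) = 440.0/9.6 = 45.833 mL/cmH2O.
τ = R × C = 9.517 × 0.04583 L/cmH2O = 0.4362 s.
Fraction remaining at end-expiration = e^(−Te/τ) = e^(−0.94/0.4362) = 0.1159 → 11.59%.

11.6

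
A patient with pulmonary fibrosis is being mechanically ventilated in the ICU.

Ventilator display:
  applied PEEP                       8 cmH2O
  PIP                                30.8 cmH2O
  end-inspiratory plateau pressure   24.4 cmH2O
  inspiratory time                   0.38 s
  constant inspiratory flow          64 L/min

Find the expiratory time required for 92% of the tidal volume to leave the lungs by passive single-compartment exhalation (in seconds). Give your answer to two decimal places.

0.37

Flow: 64 L/min ÷ 60 = 1.0667 L/s.
Vt = flow × Ti = 1.0667 L/s × 0.38 s × 1000 mL/L = 405.35 mL.
R = (PIP − Pplat)/V̇ = (30.8 − 24.4) / 1.0667 = 6.4/1.0667 = 6.0 cmH2O·s/L.
C = Vt/(Pplat − PEEP) = 405.35 / (24.4 − 8) = 405.35/16.4 = 24.716 mL/cmH2O.
τ = R × C = 6.0 × 0.02472 L/cmH2O = 0.1483 s.
t = −τ·ln(1 − 0.92) = −0.1483·ln(0.08) = 0.3746 s.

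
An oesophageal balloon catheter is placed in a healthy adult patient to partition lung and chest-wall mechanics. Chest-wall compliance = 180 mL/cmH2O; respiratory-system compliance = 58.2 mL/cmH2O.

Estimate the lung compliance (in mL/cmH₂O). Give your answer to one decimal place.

86.0

1/CL = 1/Crs − 1/Ccw.
1/CL = 1/58.2 − 1/180 = 0.01163.
CL = 85.985 mL/cmH2O.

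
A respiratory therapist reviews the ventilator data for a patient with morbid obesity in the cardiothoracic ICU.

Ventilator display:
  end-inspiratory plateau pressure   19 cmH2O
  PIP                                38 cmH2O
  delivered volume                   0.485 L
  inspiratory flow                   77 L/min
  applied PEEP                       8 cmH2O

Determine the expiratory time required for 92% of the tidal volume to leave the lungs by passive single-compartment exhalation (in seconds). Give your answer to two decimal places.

Flow: 77 L/min ÷ 60 = 1.2833 L/s.
R = (PIP − Pplat)/V̇ = (38 − 19) / 1.2833 = 19.0/1.2833 = 14.806 cmH2O·s/L.
C = Vt/(Pplat − PEEP) = 485.0 / (19 − 8) = 485.0/11.0 = 44.091 mL/cmH2O.
τ = R × C = 14.806 × 0.04409 L/cmH2O = 0.6528 s.
t = −τ·ln(1 − 0.92) = −0.6528·ln(0.08) = 1.649 s.

1.65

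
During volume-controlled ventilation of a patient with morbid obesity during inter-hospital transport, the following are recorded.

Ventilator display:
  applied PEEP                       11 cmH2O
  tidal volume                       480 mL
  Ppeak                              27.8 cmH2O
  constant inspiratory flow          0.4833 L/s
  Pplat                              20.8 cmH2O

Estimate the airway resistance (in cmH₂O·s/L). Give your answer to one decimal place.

Raw = (PIP − Pplat) / flow = (27.8 − 20.8) / 0.4833 = 7.0 / 0.4833 = 14.484 cmH2O·s/L.

14.5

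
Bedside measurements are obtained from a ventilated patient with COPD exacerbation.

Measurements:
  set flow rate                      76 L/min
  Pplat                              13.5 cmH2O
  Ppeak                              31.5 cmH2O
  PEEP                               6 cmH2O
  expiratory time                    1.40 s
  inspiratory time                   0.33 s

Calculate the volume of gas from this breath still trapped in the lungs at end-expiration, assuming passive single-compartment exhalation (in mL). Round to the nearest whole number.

71

Flow: 76 L/min ÷ 60 = 1.2667 L/s.
Vt = flow × Ti = 1.2667 L/s × 0.33 s × 1000 mL/L = 418.01 mL.
R = (PIP − Pplat)/V̇ = (31.5 − 13.5) / 1.2667 = 18.0/1.2667 = 14.21 cmH2O·s/L.
C = Vt/(Pplat − PEEP) = 418.01 / (13.5 − 6) = 418.01/7.5 = 55.735 mL/cmH2O.
τ = R × C = 14.21 × 0.05574 L/cmH2O = 0.7921 s.
Fraction remaining = e^(−Te/τ) = e^(−1.40/0.7921) = 0.1708.
Trapped volume = 418.01 × 0.1708 = 71.396 mL.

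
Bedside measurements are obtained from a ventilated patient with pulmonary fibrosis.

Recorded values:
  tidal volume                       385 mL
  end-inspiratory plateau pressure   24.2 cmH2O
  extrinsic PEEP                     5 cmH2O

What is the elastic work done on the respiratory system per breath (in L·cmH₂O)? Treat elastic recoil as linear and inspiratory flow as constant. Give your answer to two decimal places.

Elastic work ≈ ½ × (Pplat − PEEP) × Vt = 0.5 × (24.2 − 5) × 0.385 L = 0.5 × 19.2 × 0.385 = 3.696 L·cmH2O.

3.70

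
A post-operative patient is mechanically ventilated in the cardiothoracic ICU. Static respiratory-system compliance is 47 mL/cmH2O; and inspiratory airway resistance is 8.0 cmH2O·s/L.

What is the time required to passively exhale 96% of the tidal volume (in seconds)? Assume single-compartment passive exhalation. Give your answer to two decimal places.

τ = R × C = 8.0 × 47 mL/cmH2O = 8.0 × 0.047 L/cmH2O = 0.376 s.
Exhaled fraction f = 1 − e^(−t/τ) → t = −τ·ln(1 − f) = −0.376·ln(0.04) = 1.21 s.

1.21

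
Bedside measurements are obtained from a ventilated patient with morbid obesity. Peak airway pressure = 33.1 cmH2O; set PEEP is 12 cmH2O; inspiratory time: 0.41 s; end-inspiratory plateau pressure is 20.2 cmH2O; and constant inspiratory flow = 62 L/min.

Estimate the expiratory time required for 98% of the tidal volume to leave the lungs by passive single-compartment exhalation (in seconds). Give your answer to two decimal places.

2.52

Flow: 62 L/min ÷ 60 = 1.0333 L/s.
Vt = flow × Ti = 1.0333 L/s × 0.41 s × 1000 mL/L = 423.65 mL.
R = (PIP − Pplat)/V̇ = (33.1 − 20.2) / 1.0333 = 12.9/1.0333 = 12.484 cmH2O·s/L.
C = Vt/(Pplat − PEEP) = 423.65 / (20.2 − 12) = 423.65/8.2 = 51.665 mL/cmH2O.
τ = R × C = 12.484 × 0.05167 L/cmH2O = 0.645 s.
t = −τ·ln(1 − 0.98) = −0.645·ln(0.02) = 2.523 s.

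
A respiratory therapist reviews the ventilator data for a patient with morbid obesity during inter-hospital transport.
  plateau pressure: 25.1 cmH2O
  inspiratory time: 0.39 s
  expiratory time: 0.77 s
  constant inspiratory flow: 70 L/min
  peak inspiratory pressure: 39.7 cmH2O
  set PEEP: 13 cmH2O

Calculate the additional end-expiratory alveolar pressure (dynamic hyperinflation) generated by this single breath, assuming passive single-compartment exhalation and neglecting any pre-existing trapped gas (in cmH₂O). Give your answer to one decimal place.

Flow: 70 L/min ÷ 60 = 1.1667 L/s.
Vt = flow × Ti = 1.1667 L/s × 0.39 s × 1000 mL/L = 455.01 mL.
R = (PIP − Pplat)/V̇ = (39.7 − 25.1) / 1.1667 = 14.6/1.1667 = 12.514 cmH2O·s/L.
C = Vt/(Pplat − PEEP) = 455.01 / (25.1 − 13) = 455.01/12.1 = 37.604 mL/cmH2O.
τ = R × C = 12.514 × 0.0376 L/cmH2O = 0.4705 s.
Fraction remaining = e^(−Te/τ) = e^(−0.77/0.4705) = 0.1946; trapped volume = 455.01 × 0.1946 = 88.545 mL.
Additional alveolar pressure from trapping ≈ V_trapped / C = 88.545 / 37.604 = 2.355 cmH2O.

2.4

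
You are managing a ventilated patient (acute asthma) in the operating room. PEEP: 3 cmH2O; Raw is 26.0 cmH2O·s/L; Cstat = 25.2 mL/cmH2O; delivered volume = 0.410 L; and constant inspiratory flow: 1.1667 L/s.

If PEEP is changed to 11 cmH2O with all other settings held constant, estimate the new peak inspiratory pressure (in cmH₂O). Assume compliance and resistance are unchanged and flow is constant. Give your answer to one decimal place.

57.6

PIP = Vt/C + R·V̇ + PEEP (constant-flow equation of motion).
Only the baseline term changes: ΔPIP = ΔPEEP = 11 − 3 = 8.0 cmH2O.
Original PIP = 410/25.2 + 26.0×1.1667 + 3 = 49.604 cmH2O; new PIP = 49.604 + (8.0) = 57.604 cmH2O.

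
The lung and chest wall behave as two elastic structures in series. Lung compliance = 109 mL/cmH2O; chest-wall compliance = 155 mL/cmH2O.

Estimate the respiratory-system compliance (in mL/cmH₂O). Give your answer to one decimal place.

Lung and chest wall are elastances in series: 1/Crs = 1/CL + 1/Ccw.
1/Crs = 1/109 + 1/155 = 0.01563.
Crs = 63.98 mL/cmH2O.

64.0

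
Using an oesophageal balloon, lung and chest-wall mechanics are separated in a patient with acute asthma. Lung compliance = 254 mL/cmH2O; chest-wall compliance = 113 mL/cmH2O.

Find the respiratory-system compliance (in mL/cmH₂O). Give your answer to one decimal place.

Lung and chest wall are elastances in series: 1/Crs = 1/CL + 1/Ccw.
1/Crs = 1/254 + 1/113 = 0.01279.
Crs = 78.186 mL/cmH2O.

78.2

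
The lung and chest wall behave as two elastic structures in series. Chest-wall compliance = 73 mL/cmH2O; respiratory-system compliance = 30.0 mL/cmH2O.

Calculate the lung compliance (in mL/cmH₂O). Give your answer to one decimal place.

1/CL = 1/Crs − 1/Ccw.
1/CL = 1/30.0 − 1/73 = 0.01963.
CL = 50.942 mL/cmH2O.

50.9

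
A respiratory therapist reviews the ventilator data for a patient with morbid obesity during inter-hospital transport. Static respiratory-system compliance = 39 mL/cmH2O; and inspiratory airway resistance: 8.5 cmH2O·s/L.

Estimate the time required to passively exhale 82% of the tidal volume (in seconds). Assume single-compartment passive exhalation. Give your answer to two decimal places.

τ = R × C = 8.5 × 39 mL/cmH2O = 8.5 × 0.039 L/cmH2O = 0.3315 s.
Exhaled fraction f = 1 − e^(−t/τ) → t = −τ·ln(1 − f) = −0.3315·ln(0.18) = 0.5685 s.

0.57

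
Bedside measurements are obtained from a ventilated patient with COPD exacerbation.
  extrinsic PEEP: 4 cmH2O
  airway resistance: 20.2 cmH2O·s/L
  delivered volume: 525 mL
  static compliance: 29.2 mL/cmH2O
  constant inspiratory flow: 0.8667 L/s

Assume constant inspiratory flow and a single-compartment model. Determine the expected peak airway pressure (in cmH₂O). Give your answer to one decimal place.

Equation of motion (constant flow): PIP = Vt/C + R·V̇ + PEEP.
PIP = 525/29.2 + 20.2×0.8667 + 4 = 17.979 + 17.507 + 4 = 39.486 cmH2O.

39.5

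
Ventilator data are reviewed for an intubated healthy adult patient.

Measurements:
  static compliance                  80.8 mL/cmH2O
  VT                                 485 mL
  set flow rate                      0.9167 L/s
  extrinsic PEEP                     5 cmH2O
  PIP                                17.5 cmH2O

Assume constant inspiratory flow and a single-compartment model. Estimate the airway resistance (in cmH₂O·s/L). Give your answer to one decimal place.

7.1

Equation of motion (constant flow): PIP = Vt/C + R·V̇ + PEEP.
R·V̇ = PIP − Vt/C − PEEP = 17.5 − 485/80.8 − 5 = 17.5 − 6.002 − 5 = 6.498 cmH2O.
R = 6.498 / 0.9167 = 7.088 cmH2O·s/L.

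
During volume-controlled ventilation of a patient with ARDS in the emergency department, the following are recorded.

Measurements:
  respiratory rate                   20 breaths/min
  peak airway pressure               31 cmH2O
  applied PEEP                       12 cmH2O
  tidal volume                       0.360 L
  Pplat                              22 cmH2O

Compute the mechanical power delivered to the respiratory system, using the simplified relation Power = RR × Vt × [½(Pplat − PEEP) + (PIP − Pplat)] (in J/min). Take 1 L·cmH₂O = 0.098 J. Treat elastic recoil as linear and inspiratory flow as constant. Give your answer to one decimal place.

9.9

Per-breath work = Vt × [½(Pplat−PEEP) + (PIP−Pplat)] = 0.360 × [0.5×10.0 + 9.0] = 0.360 × 14.0 = 5.04 L·cmH2O.
Power = 20 × 5.04 = 100.8 L·cmH2O/min.
× 0.098 J/(L·cmH2O) → 9.878 J/min.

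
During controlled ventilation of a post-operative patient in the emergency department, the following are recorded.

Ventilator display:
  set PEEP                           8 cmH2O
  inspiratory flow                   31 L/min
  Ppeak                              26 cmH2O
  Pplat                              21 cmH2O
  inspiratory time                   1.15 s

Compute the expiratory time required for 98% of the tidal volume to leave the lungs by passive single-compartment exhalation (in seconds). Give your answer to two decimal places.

Flow: 31 L/min ÷ 60 = 0.5167 L/s.
Vt = flow × Ti = 0.5167 L/s × 1.15 s × 1000 mL/L = 594.21 mL.
R = (PIP − Pplat)/V̇ = (26 − 21) / 0.5167 = 5.0/0.5167 = 9.677 cmH2O·s/L.
C = Vt/(Pplat − PEEP) = 594.21 / (21 − 8) = 594.21/13.0 = 45.708 mL/cmH2O.
τ = R × C = 9.677 × 0.04571 L/cmH2O = 0.4423 s.
t = −τ·ln(1 − 0.98) = −0.4423·ln(0.02) = 1.73 s.

1.73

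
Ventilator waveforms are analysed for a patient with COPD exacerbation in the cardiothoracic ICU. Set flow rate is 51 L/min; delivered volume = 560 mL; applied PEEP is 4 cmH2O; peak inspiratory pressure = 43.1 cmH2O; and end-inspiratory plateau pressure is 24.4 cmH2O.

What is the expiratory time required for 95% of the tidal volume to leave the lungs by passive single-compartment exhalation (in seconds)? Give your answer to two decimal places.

1.81

Flow: 51 L/min ÷ 60 = 0.85 L/s.
R = (PIP − Pplat)/V̇ = (43.1 − 24.4) / 0.85 = 18.7/0.85 = 22.0 cmH2O·s/L.
C = Vt/(Pplat − PEEP) = 560.0 / (24.4 − 4) = 560.0/20.4 = 27.451 mL/cmH2O.
τ = R × C = 22.0 × 0.02745 L/cmH2O = 0.6039 s.
t = −τ·ln(1 − 0.95) = −0.6039·ln(0.05) = 1.809 s.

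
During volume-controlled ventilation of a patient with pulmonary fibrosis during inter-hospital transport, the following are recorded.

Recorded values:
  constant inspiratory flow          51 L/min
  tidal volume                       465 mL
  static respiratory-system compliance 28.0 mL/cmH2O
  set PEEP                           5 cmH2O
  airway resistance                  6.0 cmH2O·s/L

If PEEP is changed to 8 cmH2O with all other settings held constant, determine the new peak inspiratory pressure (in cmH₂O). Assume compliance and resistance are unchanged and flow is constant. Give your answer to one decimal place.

29.7

Flow: 51 L/min ÷ 60 = 0.85 L/s.
PIP = Vt/C + R·V̇ + PEEP (constant-flow equation of motion).
Only the baseline term changes: ΔPIP = ΔPEEP = 8 − 5 = 3.0 cmH2O.
Original PIP = 465/28.0 + 6.0×0.85 + 5 = 26.707 cmH2O; new PIP = 26.707 + (3.0) = 29.707 cmH2O.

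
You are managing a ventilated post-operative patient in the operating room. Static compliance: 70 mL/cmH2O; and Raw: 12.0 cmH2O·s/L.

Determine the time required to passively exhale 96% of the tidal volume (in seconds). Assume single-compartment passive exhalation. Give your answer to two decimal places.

2.70

τ = R × C = 12.0 × 70 mL/cmH2O = 12.0 × 0.070 L/cmH2O = 0.84 s.
Exhaled fraction f = 1 − e^(−t/τ) → t = −τ·ln(1 − f) = −0.84·ln(0.04) = 2.704 s.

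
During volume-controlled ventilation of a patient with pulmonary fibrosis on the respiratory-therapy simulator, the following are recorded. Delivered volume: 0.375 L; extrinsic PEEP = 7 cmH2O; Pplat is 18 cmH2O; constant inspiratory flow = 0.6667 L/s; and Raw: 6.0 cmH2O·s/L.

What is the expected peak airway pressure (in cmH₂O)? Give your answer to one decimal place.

PIP = Pplat + Raw × flow = 18 + 6.0 × 0.6667 = 18 + 4.0 = 22.0 cmH2O.

22.0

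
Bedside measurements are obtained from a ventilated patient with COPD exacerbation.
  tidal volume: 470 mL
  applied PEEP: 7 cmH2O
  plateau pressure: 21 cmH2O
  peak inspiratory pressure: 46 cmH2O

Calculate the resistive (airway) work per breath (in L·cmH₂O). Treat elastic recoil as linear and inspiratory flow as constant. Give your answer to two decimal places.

With constant inspiratory flow the resistive pressure is constant at PIP − Pplat = 46 − 21 = 25.0 cmH2O, so resistive work = 25.0 × 0.470 = 11.75 L·cmH2O.

11.75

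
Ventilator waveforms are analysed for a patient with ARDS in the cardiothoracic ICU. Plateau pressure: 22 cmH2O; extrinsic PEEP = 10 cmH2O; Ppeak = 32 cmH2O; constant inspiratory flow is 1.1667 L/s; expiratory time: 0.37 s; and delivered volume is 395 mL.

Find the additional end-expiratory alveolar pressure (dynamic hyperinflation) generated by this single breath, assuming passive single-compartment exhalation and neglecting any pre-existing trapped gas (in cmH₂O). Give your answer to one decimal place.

3.2

R = (PIP − Pplat)/V̇ = (32 − 22) / 1.1667 = 10.0/1.1667 = 8.571 cmH2O·s/L.
C = Vt/(Pplat − PEEP) = 395.0 / (22 − 10) = 395.0/12.0 = 32.917 mL/cmH2O.
τ = R × C = 8.571 × 0.03292 L/cmH2O = 0.2822 s.
Fraction remaining = e^(−Te/τ) = e^(−0.37/0.2822) = 0.2695; trapped volume = 395.0 × 0.2695 = 106.45 mL.
Additional alveolar pressure from trapping ≈ V_trapped / C = 106.45 / 32.917 = 3.234 cmH2O.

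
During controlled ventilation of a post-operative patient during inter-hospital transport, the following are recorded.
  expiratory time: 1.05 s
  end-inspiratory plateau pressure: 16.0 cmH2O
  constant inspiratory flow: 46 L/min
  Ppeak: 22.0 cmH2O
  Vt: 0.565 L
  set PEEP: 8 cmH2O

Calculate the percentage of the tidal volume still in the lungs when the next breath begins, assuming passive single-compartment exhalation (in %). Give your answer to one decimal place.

15.0

Flow: 46 L/min ÷ 60 = 0.7667 L/s.
R = (PIP − Pplat)/V̇ = (22.0 − 16.0) / 0.7667 = 6.0/0.7667 = 7.826 cmH2O·s/L.
C = Vt/(Pplat − PEEP) = 565.0 / (16.0 − 8) = 565.0/8.0 = 70.625 mL/cmH2O.
τ = R × C = 7.826 × 0.07063 L/cmH2O = 0.5528 s.
Fraction remaining at end-expiration = e^(−Te/τ) = e^(−1.05/0.5528) = 0.1497 → 14.97%.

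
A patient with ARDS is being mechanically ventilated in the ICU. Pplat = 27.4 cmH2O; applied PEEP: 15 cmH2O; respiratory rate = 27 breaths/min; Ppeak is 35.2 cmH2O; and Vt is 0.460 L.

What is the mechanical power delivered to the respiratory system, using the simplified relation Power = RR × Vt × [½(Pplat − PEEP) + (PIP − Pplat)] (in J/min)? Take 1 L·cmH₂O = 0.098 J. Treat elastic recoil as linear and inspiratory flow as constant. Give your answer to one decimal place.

Per-breath work = Vt × [½(Pplat−PEEP) + (PIP−Pplat)] = 0.460 × [0.5×12.4 + 7.8] = 0.460 × 14.0 = 6.44 L·cmH2O.
Power = 27 × 6.44 = 173.88 L·cmH2O/min.
× 0.098 J/(L·cmH2O) → 17.04 J/min.

17.0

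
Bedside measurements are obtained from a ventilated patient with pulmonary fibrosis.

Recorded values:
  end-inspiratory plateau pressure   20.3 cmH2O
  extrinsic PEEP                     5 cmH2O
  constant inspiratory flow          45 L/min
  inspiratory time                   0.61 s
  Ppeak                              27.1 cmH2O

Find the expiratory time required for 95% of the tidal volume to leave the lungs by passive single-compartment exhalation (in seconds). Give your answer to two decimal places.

Flow: 45 L/min ÷ 60 = 0.75 L/s.
Vt = flow × Ti = 0.75 L/s × 0.61 s × 1000 mL/L = 457.5 mL.
R = (PIP − Pplat)/V̇ = (27.1 − 20.3) / 0.75 = 6.8/0.75 = 9.067 cmH2O·s/L.
C = Vt/(Pplat − PEEP) = 457.5 / (20.3 − 5) = 457.5/15.3 = 29.902 mL/cmH2O.
τ = R × C = 9.067 × 0.0299 L/cmH2O = 0.2711 s.
t = −τ·ln(1 − 0.95) = −0.2711·ln(0.05) = 0.8121 s.

0.81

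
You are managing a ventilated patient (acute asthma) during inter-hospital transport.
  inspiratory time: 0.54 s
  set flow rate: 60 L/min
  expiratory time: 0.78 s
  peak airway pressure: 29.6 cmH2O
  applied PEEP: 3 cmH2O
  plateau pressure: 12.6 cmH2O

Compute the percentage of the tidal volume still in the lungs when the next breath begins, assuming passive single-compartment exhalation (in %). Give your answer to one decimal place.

44.2

Flow: 60 L/min ÷ 60 = 1 L/s.
Vt = flow × Ti = 1 L/s × 0.54 s × 1000 mL/L = 540.0 mL.
R = (PIP − Pplat)/V̇ = (29.6 − 12.6) / 1 = 17.0/1 = 17.0 cmH2O·s/L.
C = Vt/(Pplat − PEEP) = 540.0 / (12.6 − 3) = 540.0/9.6 = 56.25 mL/cmH2O.
τ = R × C = 17.0 × 0.05625 L/cmH2O = 0.9563 s.
Fraction remaining at end-expiration = e^(−Te/τ) = e^(−0.78/0.9563) = 0.4424 → 44.24%.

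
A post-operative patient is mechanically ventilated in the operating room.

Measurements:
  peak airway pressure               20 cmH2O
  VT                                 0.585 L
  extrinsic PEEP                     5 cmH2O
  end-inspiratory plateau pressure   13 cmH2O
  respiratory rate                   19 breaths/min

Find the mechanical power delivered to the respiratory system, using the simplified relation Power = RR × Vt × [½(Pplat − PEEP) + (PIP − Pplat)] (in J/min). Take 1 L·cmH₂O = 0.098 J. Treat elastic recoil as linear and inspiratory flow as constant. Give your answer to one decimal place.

12.0

Per-breath work = Vt × [½(Pplat−PEEP) + (PIP−Pplat)] = 0.585 × [0.5×8.0 + 7.0] = 0.585 × 11.0 = 6.435 L·cmH2O.
Power = 19 × 6.435 = 122.27 L·cmH2O/min.
× 0.098 J/(L·cmH2O) → 11.982 J/min.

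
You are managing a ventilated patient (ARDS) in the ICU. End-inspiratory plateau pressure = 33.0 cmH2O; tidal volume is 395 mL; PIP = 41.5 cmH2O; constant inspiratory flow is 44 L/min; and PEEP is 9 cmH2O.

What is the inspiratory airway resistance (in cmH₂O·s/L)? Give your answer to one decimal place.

11.6

Flow: 44 L/min ÷ 60 = 0.7333 L/s.
Raw = (PIP − Pplat) / flow = (41.5 − 33.0) / 0.7333 = 8.5 / 0.7333 = 11.591 cmH2O·s/L.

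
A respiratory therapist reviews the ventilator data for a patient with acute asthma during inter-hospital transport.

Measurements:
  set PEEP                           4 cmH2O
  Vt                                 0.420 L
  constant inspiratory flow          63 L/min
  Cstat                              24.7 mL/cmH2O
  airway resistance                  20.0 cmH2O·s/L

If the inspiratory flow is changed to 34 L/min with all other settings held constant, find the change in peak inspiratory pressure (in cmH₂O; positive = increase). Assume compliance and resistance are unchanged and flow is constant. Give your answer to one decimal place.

Flow: 63 L/min ÷ 60 = 1.05 L/s.
New flow: 34 L/min ÷ 60 = 0.5667 L/s.
PIP = Vt/C + R·V̇ + PEEP (constant-flow equation of motion).
Only the resistive term changes: ΔPIP = R × ΔV̇ = 20.0 × (0.5667 − 1.05) = 20.0 × -0.4833 = -9.666 cmH2O.

-9.7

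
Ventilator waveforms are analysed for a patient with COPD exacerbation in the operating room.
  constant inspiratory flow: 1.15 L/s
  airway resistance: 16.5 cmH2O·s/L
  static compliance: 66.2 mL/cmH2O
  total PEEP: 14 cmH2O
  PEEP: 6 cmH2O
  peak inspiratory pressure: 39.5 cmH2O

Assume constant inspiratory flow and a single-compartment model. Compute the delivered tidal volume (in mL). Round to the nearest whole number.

432

Total PEEP = 14 cmH2O (set 6 + intrinsic 8); this is the baseline alveolar pressure.
Equation of motion (constant flow): PIP = Vt/C + R·V̇ + PEEP.
Vt/C = PIP − R·V̇ − PEEP = 39.5 − 18.975 − 14 = 6.525 cmH2O.
Vt = C × 6.525 = 66.2 × 6.525 = 431.96 mL.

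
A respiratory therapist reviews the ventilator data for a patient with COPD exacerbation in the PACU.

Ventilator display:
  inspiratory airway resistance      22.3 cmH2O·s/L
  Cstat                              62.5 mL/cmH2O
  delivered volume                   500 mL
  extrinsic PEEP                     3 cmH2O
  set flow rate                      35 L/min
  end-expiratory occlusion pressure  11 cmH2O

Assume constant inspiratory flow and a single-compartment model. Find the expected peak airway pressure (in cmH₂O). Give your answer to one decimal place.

Flow: 35 L/min ÷ 60 = 0.5833 L/s.
Total PEEP = 11 cmH2O (set 3 + intrinsic 8); this is the baseline alveolar pressure.
Equation of motion (constant flow): PIP = Vt/C + R·V̇ + PEEP.
PIP = 500/62.5 + 22.3×0.5833 + 11 = 8.0 + 13.008 + 11 = 32.008 cmH2O.

32.0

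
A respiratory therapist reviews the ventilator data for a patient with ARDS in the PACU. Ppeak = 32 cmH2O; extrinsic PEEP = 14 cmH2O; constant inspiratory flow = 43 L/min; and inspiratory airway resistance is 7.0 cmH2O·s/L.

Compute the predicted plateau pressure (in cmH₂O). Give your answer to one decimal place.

27.0

Flow: 43 L/min ÷ 60 = 0.7167 L/s.
Pplat = PIP − Raw × flow = 32 − 7.0 × 0.7167 = 32 − 5.017 = 26.983 cmH2O.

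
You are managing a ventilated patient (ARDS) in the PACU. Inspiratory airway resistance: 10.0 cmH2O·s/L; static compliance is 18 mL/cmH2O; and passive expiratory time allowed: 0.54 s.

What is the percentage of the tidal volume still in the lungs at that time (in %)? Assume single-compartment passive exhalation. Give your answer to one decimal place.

5.0

τ = R × C = 10.0 × 18 mL/cmH2O = 10.0 × 0.018 L/cmH2O = 0.18 s.
Passive exhalation: V(t)/V₀ = e^(−t/τ) = e^(−0.54/0.18) = 0.04979.
Fraction remaining = 0.04979 → 4.979%.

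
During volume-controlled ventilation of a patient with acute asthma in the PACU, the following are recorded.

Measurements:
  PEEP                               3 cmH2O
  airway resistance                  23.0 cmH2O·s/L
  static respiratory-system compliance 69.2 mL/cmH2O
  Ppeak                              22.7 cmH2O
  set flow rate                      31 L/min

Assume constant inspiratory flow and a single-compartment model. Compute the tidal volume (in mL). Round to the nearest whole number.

Flow: 31 L/min ÷ 60 = 0.5167 L/s.
Equation of motion (constant flow): PIP = Vt/C + R·V̇ + PEEP.
Vt/C = PIP − R·V̇ − PEEP = 22.7 − 11.884 − 3 = 7.816 cmH2O.
Vt = C × 7.816 = 69.2 × 7.816 = 540.87 mL.

541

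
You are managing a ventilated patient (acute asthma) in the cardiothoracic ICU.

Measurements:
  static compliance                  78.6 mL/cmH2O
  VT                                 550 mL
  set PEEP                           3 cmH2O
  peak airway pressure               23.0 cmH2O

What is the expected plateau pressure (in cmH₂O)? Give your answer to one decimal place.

Pplat = PEEP + Vt / Cstat = 3 + 550 / 78.6 = 3 + 6.997 = 9.997 cmH2O.

10.0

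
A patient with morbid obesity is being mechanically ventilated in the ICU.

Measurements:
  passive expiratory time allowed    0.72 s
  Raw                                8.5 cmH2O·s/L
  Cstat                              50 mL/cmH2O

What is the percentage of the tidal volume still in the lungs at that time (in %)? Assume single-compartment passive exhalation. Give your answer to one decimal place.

18.4

τ = R × C = 8.5 × 50 mL/cmH2O = 8.5 × 0.050 L/cmH2O = 0.425 s.
Passive exhalation: V(t)/V₀ = e^(−t/τ) = e^(−0.72/0.425) = 0.1838.
Fraction remaining = 0.1838 → 18.38%.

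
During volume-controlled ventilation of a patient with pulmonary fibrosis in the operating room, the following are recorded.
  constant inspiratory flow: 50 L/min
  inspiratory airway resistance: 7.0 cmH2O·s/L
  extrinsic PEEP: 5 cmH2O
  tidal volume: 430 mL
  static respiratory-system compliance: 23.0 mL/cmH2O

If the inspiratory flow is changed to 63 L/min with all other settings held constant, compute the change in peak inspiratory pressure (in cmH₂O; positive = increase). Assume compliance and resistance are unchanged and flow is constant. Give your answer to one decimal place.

1.5

Flow: 50 L/min ÷ 60 = 0.8333 L/s.
New flow: 63 L/min ÷ 60 = 1.05 L/s.
PIP = Vt/C + R·V̇ + PEEP (constant-flow equation of motion).
Only the resistive term changes: ΔPIP = R × ΔV̇ = 7.0 × (1.05 − 0.8333) = 7.0 × 0.2167 = 1.517 cmH2O.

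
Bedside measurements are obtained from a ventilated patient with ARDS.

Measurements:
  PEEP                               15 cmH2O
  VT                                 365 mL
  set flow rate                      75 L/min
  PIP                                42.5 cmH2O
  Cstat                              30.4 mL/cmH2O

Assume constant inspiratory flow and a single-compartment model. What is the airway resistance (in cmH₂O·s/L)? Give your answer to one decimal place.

12.4

Flow: 75 L/min ÷ 60 = 1.25 L/s.
Equation of motion (constant flow): PIP = Vt/C + R·V̇ + PEEP.
R·V̇ = PIP − Vt/C − PEEP = 42.5 − 365/30.4 − 15 = 42.5 − 12.007 − 15 = 15.493 cmH2O.
R = 15.493 / 1.25 = 12.394 cmH2O·s/L.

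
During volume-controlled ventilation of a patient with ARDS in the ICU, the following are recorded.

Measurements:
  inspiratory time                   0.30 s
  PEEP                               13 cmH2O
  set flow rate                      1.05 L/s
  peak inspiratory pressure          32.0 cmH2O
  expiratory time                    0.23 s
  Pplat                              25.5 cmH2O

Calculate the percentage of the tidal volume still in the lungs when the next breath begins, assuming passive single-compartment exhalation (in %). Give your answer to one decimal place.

Vt = flow × Ti = 1.05 L/s × 0.30 s × 1000 mL/L = 315.0 mL.
R = (PIP − Pplat)/V̇ = (32.0 − 25.5) / 1.05 = 6.5/1.05 = 6.19 cmH2O·s/L.
C = Vt/(Pplat − PEEP) = 315.0 / (25.5 − 13) = 315.0/12.5 = 25.2 mL/cmH2O.
τ = R × C = 6.19 × 0.0252 L/cmH2O = 0.156 s.
Fraction remaining at end-expiration = e^(−Te/τ) = e^(−0.23/0.156) = 0.2289 → 22.89%.

22.9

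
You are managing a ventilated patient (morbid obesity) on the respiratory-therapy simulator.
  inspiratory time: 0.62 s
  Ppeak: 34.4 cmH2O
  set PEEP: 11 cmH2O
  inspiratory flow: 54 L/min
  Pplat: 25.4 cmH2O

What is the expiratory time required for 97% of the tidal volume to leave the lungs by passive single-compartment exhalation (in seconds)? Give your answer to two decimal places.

Flow: 54 L/min ÷ 60 = 0.9 L/s.
Vt = flow × Ti = 0.9 L/s × 0.62 s × 1000 mL/L = 558.0 mL.
R = (PIP − Pplat)/V̇ = (34.4 − 25.4) / 0.9 = 9.0/0.9 = 10.0 cmH2O·s/L.
C = Vt/(Pplat − PEEP) = 558.0 / (25.4 − 11) = 558.0/14.4 = 38.75 mL/cmH2O.
τ = R × C = 10.0 × 0.03875 L/cmH2O = 0.3875 s.
t = −τ·ln(1 − 0.97) = −0.3875·ln(0.03) = 1.359 s.

1.36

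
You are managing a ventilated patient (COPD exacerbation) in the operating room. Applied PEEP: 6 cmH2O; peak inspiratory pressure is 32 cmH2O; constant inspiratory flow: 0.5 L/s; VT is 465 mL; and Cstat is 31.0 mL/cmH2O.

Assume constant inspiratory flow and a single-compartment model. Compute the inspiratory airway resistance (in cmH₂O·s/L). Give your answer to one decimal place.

22.0

Equation of motion (constant flow): PIP = Vt/C + R·V̇ + PEEP.
R·V̇ = PIP − Vt/C − PEEP = 32 − 465/31.0 − 6 = 32 − 15.0 − 6 = 11.0 cmH2O.
R = 11.0 / 0.5 = 22.0 cmH2O·s/L.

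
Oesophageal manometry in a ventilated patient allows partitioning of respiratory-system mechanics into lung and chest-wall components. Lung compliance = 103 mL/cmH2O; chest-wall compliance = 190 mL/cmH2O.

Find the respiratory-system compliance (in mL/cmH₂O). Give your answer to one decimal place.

66.8

Lung and chest wall are elastances in series: 1/Crs = 1/CL + 1/Ccw.
1/Crs = 1/103 + 1/190 = 0.01497.
Crs = 66.8 mL/cmH2O.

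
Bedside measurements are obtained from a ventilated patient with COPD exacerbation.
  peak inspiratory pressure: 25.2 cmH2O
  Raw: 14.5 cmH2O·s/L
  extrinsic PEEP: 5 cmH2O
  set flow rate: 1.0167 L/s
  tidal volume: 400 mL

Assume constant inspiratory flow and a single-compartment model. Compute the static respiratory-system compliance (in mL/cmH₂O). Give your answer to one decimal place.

Equation of motion (constant flow): PIP = Vt/C + R·V̇ + PEEP.
Vt/C = PIP − R·V̇ − PEEP = 25.2 − 14.5×1.0167 − 5 = 25.2 − 14.742 − 5 = 5.458 cmH2O.
C = Vt / 5.458 = 400 / 5.458 = 73.287 mL/cmH2O.

73.3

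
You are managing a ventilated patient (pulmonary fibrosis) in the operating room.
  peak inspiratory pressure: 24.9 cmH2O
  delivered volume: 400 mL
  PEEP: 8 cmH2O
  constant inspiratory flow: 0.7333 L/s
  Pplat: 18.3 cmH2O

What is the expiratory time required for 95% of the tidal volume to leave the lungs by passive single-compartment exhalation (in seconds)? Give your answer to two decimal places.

R = (PIP − Pplat)/V̇ = (24.9 − 18.3) / 0.7333 = 6.6/0.7333 = 9.0 cmH2O·s/L.
C = Vt/(Pplat − PEEP) = 400.0 / (18.3 − 8) = 400.0/10.3 = 38.835 mL/cmH2O.
τ = R × C = 9.0 × 0.03884 L/cmH2O = 0.3496 s.
t = −τ·ln(1 − 0.95) = −0.3496·ln(0.05) = 1.047 s.

1.05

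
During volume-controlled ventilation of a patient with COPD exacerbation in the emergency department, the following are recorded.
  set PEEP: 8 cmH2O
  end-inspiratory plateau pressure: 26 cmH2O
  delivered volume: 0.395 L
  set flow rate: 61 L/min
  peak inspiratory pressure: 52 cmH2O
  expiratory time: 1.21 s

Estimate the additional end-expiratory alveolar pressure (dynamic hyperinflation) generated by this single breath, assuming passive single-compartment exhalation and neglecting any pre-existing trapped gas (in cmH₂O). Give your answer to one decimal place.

2.1

Flow: 61 L/min ÷ 60 = 1.0167 L/s.
R = (PIP − Pplat)/V̇ = (52 − 26) / 1.0167 = 26.0/1.0167 = 25.573 cmH2O·s/L.
C = Vt/(Pplat − PEEP) = 395.0 / (26 − 8) = 395.0/18.0 = 21.944 mL/cmH2O.
τ = R × C = 25.573 × 0.02194 L/cmH2O = 0.5611 s.
Fraction remaining = e^(−Te/τ) = e^(−1.21/0.5611) = 0.1157; trapped volume = 395.0 × 0.1157 = 45.702 mL.
Additional alveolar pressure from trapping ≈ V_trapped / C = 45.702 / 21.944 = 2.083 cmH2O.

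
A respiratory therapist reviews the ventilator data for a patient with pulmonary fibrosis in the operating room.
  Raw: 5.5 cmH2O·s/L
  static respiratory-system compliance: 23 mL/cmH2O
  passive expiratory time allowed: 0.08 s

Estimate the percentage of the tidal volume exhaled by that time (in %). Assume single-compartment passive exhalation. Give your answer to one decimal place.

46.9

τ = R × C = 5.5 × 23 mL/cmH2O = 5.5 × 0.023 L/cmH2O = 0.1265 s.
Passive exhalation: V(t)/V₀ = e^(−t/τ) = e^(−0.08/0.1265) = 0.5313.
Fraction exhaled = 1 − 0.5313 = 0.4687 → 46.87%.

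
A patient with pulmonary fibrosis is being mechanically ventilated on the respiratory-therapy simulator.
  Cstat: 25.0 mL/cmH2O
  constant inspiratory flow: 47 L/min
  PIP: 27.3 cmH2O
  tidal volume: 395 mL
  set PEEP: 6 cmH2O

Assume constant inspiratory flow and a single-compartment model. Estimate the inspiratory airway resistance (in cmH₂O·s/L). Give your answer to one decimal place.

Flow: 47 L/min ÷ 60 = 0.7833 L/s.
Equation of motion (constant flow): PIP = Vt/C + R·V̇ + PEEP.
R·V̇ = PIP − Vt/C − PEEP = 27.3 − 395/25.0 − 6 = 27.3 − 15.8 − 6 = 5.5 cmH2O.
R = 5.5 / 0.7833 = 7.022 cmH2O·s/L.

7.0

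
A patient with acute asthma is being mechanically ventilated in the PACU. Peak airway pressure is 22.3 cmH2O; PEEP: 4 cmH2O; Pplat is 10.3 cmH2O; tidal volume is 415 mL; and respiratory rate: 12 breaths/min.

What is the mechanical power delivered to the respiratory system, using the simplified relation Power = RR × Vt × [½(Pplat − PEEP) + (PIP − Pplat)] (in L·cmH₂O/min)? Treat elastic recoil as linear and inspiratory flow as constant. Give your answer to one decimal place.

Per-breath work = Vt × [½(Pplat−PEEP) + (PIP−Pplat)] = 0.415 × [0.5×6.3 + 12.0] = 0.415 × 15.15 = 6.287 L·cmH2O.
Power = 12 × 6.287 = 75.444 L·cmH2O/min.

75.4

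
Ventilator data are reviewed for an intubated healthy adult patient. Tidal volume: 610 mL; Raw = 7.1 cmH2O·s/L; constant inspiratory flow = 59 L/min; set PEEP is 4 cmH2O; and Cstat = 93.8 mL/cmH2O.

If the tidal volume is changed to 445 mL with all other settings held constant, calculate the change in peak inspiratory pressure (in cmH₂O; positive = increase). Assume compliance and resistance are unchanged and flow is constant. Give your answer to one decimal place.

-1.8

PIP = Vt/C + R·V̇ + PEEP (constant-flow equation of motion).
Only the elastic term changes: ΔPIP = ΔVt / C = (445 − 610) / 93.8 = -1.759 cmH2O.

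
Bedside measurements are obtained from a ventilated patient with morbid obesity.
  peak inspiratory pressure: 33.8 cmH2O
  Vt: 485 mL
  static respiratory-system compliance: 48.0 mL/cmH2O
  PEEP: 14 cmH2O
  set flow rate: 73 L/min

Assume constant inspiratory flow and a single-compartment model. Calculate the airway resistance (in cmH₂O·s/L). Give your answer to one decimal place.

Flow: 73 L/min ÷ 60 = 1.2167 L/s.
Equation of motion (constant flow): PIP = Vt/C + R·V̇ + PEEP.
R·V̇ = PIP − Vt/C − PEEP = 33.8 − 485/48.0 − 14 = 33.8 − 10.104 − 14 = 9.696 cmH2O.
R = 9.696 / 1.2167 = 7.969 cmH2O·s/L.

8.0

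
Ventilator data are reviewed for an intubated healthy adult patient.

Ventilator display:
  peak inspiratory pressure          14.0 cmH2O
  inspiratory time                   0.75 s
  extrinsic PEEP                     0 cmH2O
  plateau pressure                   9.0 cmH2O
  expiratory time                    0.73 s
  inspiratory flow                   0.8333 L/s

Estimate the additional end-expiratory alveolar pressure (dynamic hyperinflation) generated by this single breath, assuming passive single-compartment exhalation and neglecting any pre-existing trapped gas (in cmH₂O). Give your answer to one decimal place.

Vt = flow × Ti = 0.8333 L/s × 0.75 s × 1000 mL/L = 624.98 mL.
R = (PIP − Pplat)/V̇ = (14.0 − 9.0) / 0.8333 = 5.0/0.8333 = 6.0 cmH2O·s/L.
C = Vt/(Pplat − PEEP) = 624.98 / (9.0 − 0) = 624.98/9.0 = 69.442 mL/cmH2O.
τ = R × C = 6.0 × 0.06944 L/cmH2O = 0.4166 s.
Fraction remaining = e^(−Te/τ) = e^(−0.73/0.4166) = 0.1734; trapped volume = 624.98 × 0.1734 = 108.37 mL.
Additional alveolar pressure from trapping ≈ V_trapped / C = 108.37 / 69.442 = 1.561 cmH2O.

1.6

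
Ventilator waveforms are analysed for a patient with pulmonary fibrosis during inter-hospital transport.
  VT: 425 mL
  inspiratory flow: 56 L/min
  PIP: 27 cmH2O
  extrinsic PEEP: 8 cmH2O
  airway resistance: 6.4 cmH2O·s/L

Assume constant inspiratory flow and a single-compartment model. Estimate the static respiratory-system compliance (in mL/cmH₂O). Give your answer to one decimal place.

Flow: 56 L/min ÷ 60 = 0.9333 L/s.
Equation of motion (constant flow): PIP = Vt/C + R·V̇ + PEEP.
Vt/C = PIP − R·V̇ − PEEP = 27 − 6.4×0.9333 − 8 = 27 − 5.973 − 8 = 13.027 cmH2O.
C = Vt / 13.027 = 425 / 13.027 = 32.625 mL/cmH2O.

32.6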